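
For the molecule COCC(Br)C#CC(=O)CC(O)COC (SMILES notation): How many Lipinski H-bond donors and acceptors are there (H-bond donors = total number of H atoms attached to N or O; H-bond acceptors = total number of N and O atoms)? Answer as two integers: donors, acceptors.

Donors: find every N or O and count the H atoms it carries.
  atom 2 (O): bond orders sum to 2 → 0 H
  atom 9 (O): bond orders sum to 2 → 0 H
  atom 12 (O): bond orders sum to 1 → 1 H
  atom 14 (O): bond orders sum to 2 → 0 H
Lipinski HBD = 1.
Acceptors: N atoms = 0, O atoms = 4 → HBA = 4.

1, 4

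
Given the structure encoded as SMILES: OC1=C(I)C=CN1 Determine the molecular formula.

C4H4INO

Walk through each heavy atom and fill implicit hydrogens from standard valence (C 4, N 3, O 2, S 2, halogen 1):
  atom 1: O, bond orders sum to 1 (valence 2) → 1 H
  atom 2: C, bond orders sum to 4 (valence 4) → 0 H
  atom 3: C, bond orders sum to 4 (valence 4) → 0 H
  atom 4: I (halogen, monovalent) → 0 H
  atom 5: C, bond orders sum to 3 (valence 4) → 1 H
  atom 6: C, bond orders sum to 3 (valence 4) → 1 H
  atom 7: N, bond orders sum to 2 (valence 3) → 1 H
Totals → C:4, H:4, I:1, N:1, O:1.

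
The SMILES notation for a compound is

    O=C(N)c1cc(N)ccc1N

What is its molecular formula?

C7H9N3O

Walk through each heavy atom and fill implicit hydrogens from standard valence (C 4, N 3, O 2, S 2, halogen 1); for lowercase aromatic atoms, an aromatic c carries 1 H when it has two neighbours and 0 H with three, and aromatic n carries 0 H:
  atom 1: O, bond orders sum to 2 (valence 2) → 0 H
  atom 2: C, bond orders sum to 4 (valence 4) → 0 H
  atom 3: N, bond orders sum to 1 (valence 3) → 2 H
  atom 4: aromatic c, 3 neighbours → 0 H
  atom 5: aromatic c, 2 neighbours → 1 H
  atom 6: aromatic c, 3 neighbours → 0 H
  atom 7: N, bond orders sum to 1 (valence 3) → 2 H
  atom 8: aromatic c, 2 neighbours → 1 H
  atom 9: aromatic c, 2 neighbours → 1 H
  atom 10: aromatic c, 3 neighbours → 0 H
  atom 11: N, bond orders sum to 1 (valence 3) → 2 H
Totals → C:7, H:9, N:3, O:1.
In Hill order: C7H9N3O.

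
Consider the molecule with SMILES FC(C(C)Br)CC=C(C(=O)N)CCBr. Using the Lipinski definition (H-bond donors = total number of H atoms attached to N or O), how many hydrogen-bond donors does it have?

Donors: find every N or O and count the H atoms it carries.
  atom 10 (O): bond orders sum to 2 → 0 H
  atom 11 (N): bond orders sum to 1 → 2 H
Lipinski HBD = 2.

2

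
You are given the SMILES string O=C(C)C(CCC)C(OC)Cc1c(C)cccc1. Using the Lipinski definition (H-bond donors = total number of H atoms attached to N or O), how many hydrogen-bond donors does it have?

0

Donors: find every N or O and count the H atoms it carries.
  atom 1 (O): bond orders sum to 2 → 0 H
  atom 9 (O): bond orders sum to 2 → 0 H
Lipinski HBD = 0.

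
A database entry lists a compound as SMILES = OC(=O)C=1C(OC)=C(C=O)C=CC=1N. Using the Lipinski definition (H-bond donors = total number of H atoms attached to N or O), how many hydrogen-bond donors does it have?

3

Donors: find every N or O and count the H atoms it carries.
  atom 1 (O): bond orders sum to 1 → 1 H
  atom 3 (O): bond orders sum to 2 → 0 H
  atom 6 (O): bond orders sum to 2 → 0 H
  atom 10 (O): bond orders sum to 2 → 0 H
  atom 14 (N): bond orders sum to 1 → 2 H
Lipinski HBD = 3.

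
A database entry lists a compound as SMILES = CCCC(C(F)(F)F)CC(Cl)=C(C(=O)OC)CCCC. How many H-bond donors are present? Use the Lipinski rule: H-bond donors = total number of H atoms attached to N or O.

0

Donors: find every N or O and count the H atoms it carries.
  atom 14 (O): bond orders sum to 2 → 0 H
  atom 15 (O): bond orders sum to 2 → 0 H
Lipinski HBD = 0.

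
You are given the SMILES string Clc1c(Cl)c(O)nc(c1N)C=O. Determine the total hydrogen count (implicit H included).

4

Walk through each heavy atom and fill implicit hydrogens from standard valence (C 4, N 3, O 2, S 2, halogen 1); for lowercase aromatic atoms, an aromatic c carries 1 H when it has two neighbours and 0 H with three, and aromatic n carries 0 H:
  atom 1: Cl (halogen, monovalent) → 0 H
  atom 2: aromatic c, 3 neighbours → 0 H
  atom 3: aromatic c, 3 neighbours → 0 H
  atom 4: Cl (halogen, monovalent) → 0 H
  atom 5: aromatic c, 3 neighbours → 0 H
  atom 6: O, bond orders sum to 1 (valence 2) → 1 H
  atom 7: aromatic n, 2 neighbours → 0 H
  atom 8: aromatic c, 3 neighbours → 0 H
  atom 9: aromatic c, 3 neighbours → 0 H
  atom 10: N, bond orders sum to 1 (valence 3) → 2 H
  atom 11: C, bond orders sum to 3 (valence 4) → 1 H
  atom 12: O, bond orders sum to 2 (valence 2) → 0 H
Total hydrogens: 4.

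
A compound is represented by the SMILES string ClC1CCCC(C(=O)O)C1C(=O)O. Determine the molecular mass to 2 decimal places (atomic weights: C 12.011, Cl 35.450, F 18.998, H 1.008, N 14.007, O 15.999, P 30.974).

206.62 g/mol

First, the molecular formula is C8H11ClO4 (counting implicit H from valence).
  C: 8 × 12.011 = 96.088
  Cl: 1 × 35.450 = 35.450
  H: 11 × 1.008 = 11.088
  O: 4 × 15.999 = 63.996
Sum: 8×12.011 + 1×35.450 + 11×1.008 + 4×15.999 = 206.622 → 206.62 g/mol.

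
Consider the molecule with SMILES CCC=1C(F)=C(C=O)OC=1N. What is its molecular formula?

C7H8FNO2

Walk through each heavy atom and fill implicit hydrogens from standard valence (C 4, N 3, O 2, S 2, halogen 1):
  atom 1: C, bond orders sum to 1 (valence 4) → 3 H
  atom 2: C, bond orders sum to 2 (valence 4) → 2 H
  atom 3: C, bond orders sum to 4 (valence 4) → 0 H
  atom 4: C, bond orders sum to 4 (valence 4) → 0 H
  atom 5: F (halogen, monovalent) → 0 H
  atom 6: C, bond orders sum to 4 (valence 4) → 0 H
  atom 7: C, bond orders sum to 3 (valence 4) → 1 H
  atom 8: O, bond orders sum to 2 (valence 2) → 0 H
  atom 9: O, bond orders sum to 2 (valence 2) → 0 H
  atom 10: C, bond orders sum to 4 (valence 4) → 0 H
  atom 11: N, bond orders sum to 1 (valence 3) → 2 H
Totals → C:7, H:8, F:1, N:1, O:2.
In Hill order: C7H8FNO2.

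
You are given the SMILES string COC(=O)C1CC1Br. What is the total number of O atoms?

Scan the SMILES for O atoms (remember two-letter symbols like Cl and Br are single atoms).
Oxygen count: 2.

2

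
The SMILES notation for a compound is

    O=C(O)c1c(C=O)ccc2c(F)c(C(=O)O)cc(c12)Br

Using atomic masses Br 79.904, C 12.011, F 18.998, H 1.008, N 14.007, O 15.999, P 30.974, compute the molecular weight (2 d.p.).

341.09 g/mol

First, the molecular formula is C13H6BrFO5 (counting implicit H from valence).
  Br: 1 × 79.904 = 79.904
  C: 13 × 12.011 = 156.143
  F: 1 × 18.998 = 18.998
  H: 6 × 1.008 = 6.048
  O: 5 × 15.999 = 79.995
Sum: 1×79.904 + 13×12.011 + 1×18.998 + 6×1.008 + 5×15.999 = 341.088 → 341.09 g/mol.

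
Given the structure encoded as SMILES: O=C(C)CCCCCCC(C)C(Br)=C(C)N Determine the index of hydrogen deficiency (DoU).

2

Molecular formula: C13H24BrNO.
DoU = (2C + 2 + N − H − X) / 2, where X is the halogen count and O/S are ignored.
    = (2·13 + 2 + 1 − 24 − 1) / 2 = 4 / 2 = 2.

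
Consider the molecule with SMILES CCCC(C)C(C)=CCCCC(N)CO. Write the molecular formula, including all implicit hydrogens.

Walk through each heavy atom and fill implicit hydrogens from standard valence (C 4, N 3, O 2, S 2, halogen 1):
  atom 1: C, bond orders sum to 1 (valence 4) → 3 H
  atom 2: C, bond orders sum to 2 (valence 4) → 2 H
  atom 3: C, bond orders sum to 2 (valence 4) → 2 H
  atom 4: C, bond orders sum to 3 (valence 4) → 1 H
  atom 5: C, bond orders sum to 1 (valence 4) → 3 H
  atom 6: C, bond orders sum to 4 (valence 4) → 0 H
  atom 7: C, bond orders sum to 1 (valence 4) → 3 H
  atom 8: C, bond orders sum to 3 (valence 4) → 1 H
  atom 9: C, bond orders sum to 2 (valence 4) → 2 H
  atom 10: C, bond orders sum to 2 (valence 4) → 2 H
  atom 11: C, bond orders sum to 2 (valence 4) → 2 H
  atom 12: C, bond orders sum to 3 (valence 4) → 1 H
  atom 13: N, bond orders sum to 1 (valence 3) → 2 H
  atom 14: C, bond orders sum to 2 (valence 4) → 2 H
  atom 15: O, bond orders sum to 1 (valence 2) → 1 H
Totals → C:13, H:27, N:1, O:1.
In Hill order: C13H27NO.

C13H27NO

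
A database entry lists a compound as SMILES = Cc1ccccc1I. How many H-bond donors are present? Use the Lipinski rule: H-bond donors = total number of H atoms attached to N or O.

Donors: find every N or O and count the H atoms it carries.
  (no N or O atoms present)
Lipinski HBD = 0.

0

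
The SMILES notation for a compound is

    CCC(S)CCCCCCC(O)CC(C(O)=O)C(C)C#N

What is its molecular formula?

C16H29NO3S

Walk through each heavy atom and fill implicit hydrogens from standard valence (C 4, N 3, O 2, S 2, halogen 1):
  atom 1: C, bond orders sum to 1 (valence 4) → 3 H
  atom 2: C, bond orders sum to 2 (valence 4) → 2 H
  atom 3: C, bond orders sum to 3 (valence 4) → 1 H
  atom 4: S, bond orders sum to 1 (valence 2) → 1 H
  atom 5: C, bond orders sum to 2 (valence 4) → 2 H
  atom 6: C, bond orders sum to 2 (valence 4) → 2 H
  atom 7: C, bond orders sum to 2 (valence 4) → 2 H
  atom 8: C, bond orders sum to 2 (valence 4) → 2 H
  atom 9: C, bond orders sum to 2 (valence 4) → 2 H
  atom 10: C, bond orders sum to 2 (valence 4) → 2 H
  atom 11: C, bond orders sum to 3 (valence 4) → 1 H
  atom 12: O, bond orders sum to 1 (valence 2) → 1 H
  atom 13: C, bond orders sum to 2 (valence 4) → 2 H
  atom 14: C, bond orders sum to 3 (valence 4) → 1 H
  atom 15: C, bond orders sum to 4 (valence 4) → 0 H
  atom 16: O, bond orders sum to 1 (valence 2) → 1 H
  atom 17: O, bond orders sum to 2 (valence 2) → 0 H
  atom 18: C, bond orders sum to 3 (valence 4) → 1 H
  atom 19: C, bond orders sum to 1 (valence 4) → 3 H
  atom 20: C, bond orders sum to 4 (valence 4) → 0 H
  atom 21: N, bond orders sum to 3 (valence 3) → 0 H
Totals → C:16, H:29, N:1, O:3, S:1.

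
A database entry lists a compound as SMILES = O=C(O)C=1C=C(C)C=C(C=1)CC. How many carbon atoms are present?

10

Count every carbon token in the SMILES (each C, including those in ring-closure positions and inside branches).
Carbon count: 10.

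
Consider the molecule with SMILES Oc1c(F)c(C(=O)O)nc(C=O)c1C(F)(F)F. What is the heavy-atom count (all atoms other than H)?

17

Every atom symbol written in the SMILES (organic subset) is one heavy atom; implicit H are not written.
Heavy atoms by element → C:8, F:4, N:1, O:4.
Total: 17.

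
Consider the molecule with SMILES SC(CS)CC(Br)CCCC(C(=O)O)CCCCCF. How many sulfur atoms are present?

2

Scan the SMILES for S atoms (remember two-letter symbols like Cl and Br are single atoms).
Sulfur count: 2.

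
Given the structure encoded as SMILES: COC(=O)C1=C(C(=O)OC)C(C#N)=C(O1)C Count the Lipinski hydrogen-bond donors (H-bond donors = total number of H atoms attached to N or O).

0

Donors: find every N or O and count the H atoms it carries.
  atom 2 (O): bond orders sum to 2 → 0 H
  atom 4 (O): bond orders sum to 2 → 0 H
  atom 8 (O): bond orders sum to 2 → 0 H
  atom 9 (O): bond orders sum to 2 → 0 H
  atom 13 (N): bond orders sum to 3 → 0 H
  atom 15 (O): bond orders sum to 2 → 0 H
Lipinski HBD = 0.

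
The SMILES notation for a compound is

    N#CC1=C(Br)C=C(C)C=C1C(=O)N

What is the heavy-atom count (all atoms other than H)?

13

Every atom symbol written in the SMILES (organic subset) is one heavy atom; implicit H are not written.
Heavy atoms by element → Br:1, C:9, N:2, O:1.
Total: 13.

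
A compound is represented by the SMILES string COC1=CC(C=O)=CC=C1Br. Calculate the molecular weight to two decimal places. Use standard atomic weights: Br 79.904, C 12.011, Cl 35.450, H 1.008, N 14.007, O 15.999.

215.05 g/mol

First, the molecular formula is C8H7BrO2 (counting implicit H from valence).
  Br: 1 × 79.904 = 79.904
  C: 8 × 12.011 = 96.088
  H: 7 × 1.008 = 7.056
  O: 2 × 15.999 = 31.998
Sum: 1×79.904 + 8×12.011 + 7×1.008 + 2×15.999 = 215.046 → 215.05 g/mol.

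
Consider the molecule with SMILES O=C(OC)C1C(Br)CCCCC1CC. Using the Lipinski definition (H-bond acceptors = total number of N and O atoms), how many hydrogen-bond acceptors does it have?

2

N atoms: 0; O atoms: 2.
Lipinski HBA = 0 + 2 = 2.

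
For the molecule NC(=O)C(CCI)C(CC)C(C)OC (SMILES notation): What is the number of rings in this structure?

0

In SMILES, each pair of matching ring-closure digits denotes one ring-closing bond; the number of such bonds equals the number of independent rings.
Ring-closure bonds here: 0.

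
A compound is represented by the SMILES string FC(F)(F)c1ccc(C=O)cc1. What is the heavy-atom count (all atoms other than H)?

12

Every atom symbol written in the SMILES (organic subset) is one heavy atom; implicit H are not written.
Heavy atoms by element → C:8, F:3, O:1.
Total: 12.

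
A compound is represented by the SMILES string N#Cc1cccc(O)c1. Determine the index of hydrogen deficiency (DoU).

6

Molecular formula: C7H5NO.
DoU = (2C + 2 + N − H − X) / 2, where X is the halogen count and O/S are ignored.
    = (2·7 + 2 + 1 − 5 − 0) / 2 = 12 / 2 = 6.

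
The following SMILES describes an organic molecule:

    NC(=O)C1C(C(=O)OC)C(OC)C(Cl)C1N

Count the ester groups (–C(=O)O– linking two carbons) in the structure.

1

The ester motif appears at heavy-atom position 6 in the SMILES.
Other groups present: 1 amide, 1 ether, 1 primary amine.
Ester count: 1.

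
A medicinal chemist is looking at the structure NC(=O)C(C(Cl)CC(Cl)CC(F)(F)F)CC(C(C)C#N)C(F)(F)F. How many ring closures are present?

0

In SMILES, each pair of matching ring-closure digits denotes one ring-closing bond; the number of such bonds equals the number of independent rings.
Ring-closure bonds here: 0.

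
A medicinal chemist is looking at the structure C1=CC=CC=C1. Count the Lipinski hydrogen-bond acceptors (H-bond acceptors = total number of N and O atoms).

0

N atoms: 0; O atoms: 0.
Lipinski HBA = 0 + 0 = 0.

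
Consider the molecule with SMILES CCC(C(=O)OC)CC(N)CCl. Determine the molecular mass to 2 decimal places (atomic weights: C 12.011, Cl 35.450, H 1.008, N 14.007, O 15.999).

193.67 g/mol

First, the molecular formula is C8H16ClNO2 (counting implicit H from valence).
  C: 8 × 12.011 = 96.088
  Cl: 1 × 35.450 = 35.450
  H: 16 × 1.008 = 16.128
  N: 1 × 14.007 = 14.007
  O: 2 × 15.999 = 31.998
Sum: 8×12.011 + 1×35.450 + 16×1.008 + 1×14.007 + 2×15.999 = 193.671 → 193.67 g/mol.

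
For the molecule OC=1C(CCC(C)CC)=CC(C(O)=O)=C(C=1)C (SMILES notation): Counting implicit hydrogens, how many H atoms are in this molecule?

Walk through each heavy atom and fill implicit hydrogens from standard valence (C 4, N 3, O 2, S 2, halogen 1):
  atom 1: O, bond orders sum to 1 (valence 2) → 1 H
  atom 2: C, bond orders sum to 4 (valence 4) → 0 H
  atom 3: C, bond orders sum to 4 (valence 4) → 0 H
  atom 4: C, bond orders sum to 2 (valence 4) → 2 H
  atom 5: C, bond orders sum to 2 (valence 4) → 2 H
  atom 6: C, bond orders sum to 3 (valence 4) → 1 H
  atom 7: C, bond orders sum to 1 (valence 4) → 3 H
  atom 8: C, bond orders sum to 2 (valence 4) → 2 H
  atom 9: C, bond orders sum to 1 (valence 4) → 3 H
  atom 10: C, bond orders sum to 3 (valence 4) → 1 H
  atom 11: C, bond orders sum to 4 (valence 4) → 0 H
  atom 12: C, bond orders sum to 4 (valence 4) → 0 H
  atom 13: O, bond orders sum to 1 (valence 2) → 1 H
  atom 14: O, bond orders sum to 2 (valence 2) → 0 H
  atom 15: C, bond orders sum to 4 (valence 4) → 0 H
  atom 16: C, bond orders sum to 3 (valence 4) → 1 H
  atom 17: C, bond orders sum to 1 (valence 4) → 3 H
Total hydrogens: 20.

20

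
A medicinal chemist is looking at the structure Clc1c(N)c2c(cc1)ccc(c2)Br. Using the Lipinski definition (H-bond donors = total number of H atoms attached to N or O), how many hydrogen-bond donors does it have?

2

Donors: find every N or O and count the H atoms it carries.
  atom 4 (N): bond orders sum to 1 → 2 H
Lipinski HBD = 2.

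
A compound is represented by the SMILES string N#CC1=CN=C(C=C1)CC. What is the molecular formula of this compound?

C8H8N2

Walk through each heavy atom and fill implicit hydrogens from standard valence (C 4, N 3, O 2, S 2, halogen 1):
  atom 1: N, bond orders sum to 3 (valence 3) → 0 H
  atom 2: C, bond orders sum to 4 (valence 4) → 0 H
  atom 3: C, bond orders sum to 4 (valence 4) → 0 H
  atom 4: C, bond orders sum to 3 (valence 4) → 1 H
  atom 5: N, bond orders sum to 3 (valence 3) → 0 H
  atom 6: C, bond orders sum to 4 (valence 4) → 0 H
  atom 7: C, bond orders sum to 3 (valence 4) → 1 H
  atom 8: C, bond orders sum to 3 (valence 4) → 1 H
  atom 9: C, bond orders sum to 2 (valence 4) → 2 H
  atom 10: C, bond orders sum to 1 (valence 4) → 3 H
Totals → C:8, H:8, N:2.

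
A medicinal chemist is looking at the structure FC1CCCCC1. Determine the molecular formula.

Walk through each heavy atom and fill implicit hydrogens from standard valence (C 4, N 3, O 2, S 2, halogen 1):
  atom 1: F (halogen, monovalent) → 0 H
  atom 2: C, bond orders sum to 3 (valence 4) → 1 H
  atom 3: C, bond orders sum to 2 (valence 4) → 2 H
  atom 4: C, bond orders sum to 2 (valence 4) → 2 H
  atom 5: C, bond orders sum to 2 (valence 4) → 2 H
  atom 6: C, bond orders sum to 2 (valence 4) → 2 H
  atom 7: C, bond orders sum to 2 (valence 4) → 2 H
Totals → C:6, H:11, F:1.
In Hill order: C6H11F.

C6H11F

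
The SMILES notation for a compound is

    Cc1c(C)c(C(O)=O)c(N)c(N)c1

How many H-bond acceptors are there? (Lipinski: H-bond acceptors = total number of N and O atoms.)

N atoms: 2; O atoms: 2.
Lipinski HBA = 2 + 2 = 4.

4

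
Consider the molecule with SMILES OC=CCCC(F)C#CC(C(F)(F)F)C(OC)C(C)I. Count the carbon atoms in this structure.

13

Count every carbon token in the SMILES (each C, including those in ring-closure positions and inside branches).
Carbon count: 13.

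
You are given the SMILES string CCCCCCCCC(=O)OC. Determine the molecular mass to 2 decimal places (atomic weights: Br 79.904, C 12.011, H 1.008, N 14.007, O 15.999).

172.27 g/mol

First, the molecular formula is C10H20O2 (counting implicit H from valence).
  C: 10 × 12.011 = 120.110
  H: 20 × 1.008 = 20.160
  O: 2 × 15.999 = 31.998
Sum: 10×12.011 + 20×1.008 + 2×15.999 = 172.268 → 172.27 g/mol.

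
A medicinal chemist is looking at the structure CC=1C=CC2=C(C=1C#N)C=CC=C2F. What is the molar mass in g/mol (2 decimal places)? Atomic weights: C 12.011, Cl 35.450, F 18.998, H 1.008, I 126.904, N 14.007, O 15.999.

First, the molecular formula is C12H8FN (counting implicit H from valence).
  C: 12 × 12.011 = 144.132
  F: 1 × 18.998 = 18.998
  H: 8 × 1.008 = 8.064
  N: 1 × 14.007 = 14.007
Sum: 12×12.011 + 1×18.998 + 8×1.008 + 1×14.007 = 185.201 → 185.20 g/mol.

185.20 g/mol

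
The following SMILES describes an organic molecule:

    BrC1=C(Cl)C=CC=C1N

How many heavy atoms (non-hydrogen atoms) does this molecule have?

9

Every atom symbol written in the SMILES (organic subset) is one heavy atom; implicit H are not written.
Heavy atoms by element → Br:1, C:6, Cl:1, N:1.
Total: 9.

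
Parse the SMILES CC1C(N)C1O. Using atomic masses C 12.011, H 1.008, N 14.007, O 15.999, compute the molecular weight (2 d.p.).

First, the molecular formula is C4H9NO (counting implicit H from valence).
  C: 4 × 12.011 = 48.044
  H: 9 × 1.008 = 9.072
  N: 1 × 14.007 = 14.007
  O: 1 × 15.999 = 15.999
Sum: 4×12.011 + 9×1.008 + 1×14.007 + 1×15.999 = 87.122 → 87.12 g/mol.

87.12 g/mol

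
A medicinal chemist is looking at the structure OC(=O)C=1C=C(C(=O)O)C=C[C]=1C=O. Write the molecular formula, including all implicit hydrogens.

C9H6O5

Walk through each heavy atom and fill implicit hydrogens from standard valence (C 4, N 3, O 2, S 2, halogen 1):
  atom 1: O, bond orders sum to 1 (valence 2) → 1 H
  atom 2: C, bond orders sum to 4 (valence 4) → 0 H
  atom 3: O, bond orders sum to 2 (valence 2) → 0 H
  atom 4: C, bond orders sum to 4 (valence 4) → 0 H
  atom 5: C, bond orders sum to 3 (valence 4) → 1 H
  atom 6: C, bond orders sum to 4 (valence 4) → 0 H
  atom 7: C, bond orders sum to 4 (valence 4) → 0 H
  atom 8: O, bond orders sum to 2 (valence 2) → 0 H
  atom 9: O, bond orders sum to 1 (valence 2) → 1 H
  atom 10: C, bond orders sum to 3 (valence 4) → 1 H
  atom 11: C, bond orders sum to 3 (valence 4) → 1 H
  atom 12: C with explicit H count 0
  atom 13: C, bond orders sum to 3 (valence 4) → 1 H
  atom 14: O, bond orders sum to 2 (valence 2) → 0 H
Totals → C:9, H:6, O:5.
In Hill order: C9H6O5.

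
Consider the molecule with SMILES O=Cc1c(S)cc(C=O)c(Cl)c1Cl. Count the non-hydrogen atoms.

Every atom symbol written in the SMILES (organic subset) is one heavy atom; implicit H are not written.
Heavy atoms by element → C:8, Cl:2, O:2, S:1.
Total: 13.

13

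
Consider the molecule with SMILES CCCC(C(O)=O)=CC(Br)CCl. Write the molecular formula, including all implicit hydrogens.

C8H12BrClO2

Walk through each heavy atom and fill implicit hydrogens from standard valence (C 4, N 3, O 2, S 2, halogen 1):
  atom 1: C, bond orders sum to 1 (valence 4) → 3 H
  atom 2: C, bond orders sum to 2 (valence 4) → 2 H
  atom 3: C, bond orders sum to 2 (valence 4) → 2 H
  atom 4: C, bond orders sum to 4 (valence 4) → 0 H
  atom 5: C, bond orders sum to 4 (valence 4) → 0 H
  atom 6: O, bond orders sum to 1 (valence 2) → 1 H
  atom 7: O, bond orders sum to 2 (valence 2) → 0 H
  atom 8: C, bond orders sum to 3 (valence 4) → 1 H
  atom 9: C, bond orders sum to 3 (valence 4) → 1 H
  atom 10: Br (halogen, monovalent) → 0 H
  atom 11: C, bond orders sum to 2 (valence 4) → 2 H
  atom 12: Cl (halogen, monovalent) → 0 H
Totals → C:8, H:12, Br:1, Cl:1, O:2.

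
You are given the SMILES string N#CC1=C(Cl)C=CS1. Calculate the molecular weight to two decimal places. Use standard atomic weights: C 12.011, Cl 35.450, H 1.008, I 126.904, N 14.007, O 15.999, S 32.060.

First, the molecular formula is C5H2ClNS (counting implicit H from valence).
  C: 5 × 12.011 = 60.055
  Cl: 1 × 35.450 = 35.450
  H: 2 × 1.008 = 2.016
  N: 1 × 14.007 = 14.007
  S: 1 × 32.060 = 32.060
Sum: 5×12.011 + 1×35.450 + 2×1.008 + 1×14.007 + 1×32.060 = 143.588 → 143.59 g/mol.

143.59 g/mol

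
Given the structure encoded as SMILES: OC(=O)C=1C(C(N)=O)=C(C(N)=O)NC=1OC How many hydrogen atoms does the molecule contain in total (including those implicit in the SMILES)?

Walk through each heavy atom and fill implicit hydrogens from standard valence (C 4, N 3, O 2, S 2, halogen 1):
  atom 1: O, bond orders sum to 1 (valence 2) → 1 H
  atom 2: C, bond orders sum to 4 (valence 4) → 0 H
  atom 3: O, bond orders sum to 2 (valence 2) → 0 H
  atom 4: C, bond orders sum to 4 (valence 4) → 0 H
  atom 5: C, bond orders sum to 4 (valence 4) → 0 H
  atom 6: C, bond orders sum to 4 (valence 4) → 0 H
  atom 7: N, bond orders sum to 1 (valence 3) → 2 H
  atom 8: O, bond orders sum to 2 (valence 2) → 0 H
  atom 9: C, bond orders sum to 4 (valence 4) → 0 H
  atom 10: C, bond orders sum to 4 (valence 4) → 0 H
  atom 11: N, bond orders sum to 1 (valence 3) → 2 H
  atom 12: O, bond orders sum to 2 (valence 2) → 0 H
  atom 13: N, bond orders sum to 2 (valence 3) → 1 H
  atom 14: C, bond orders sum to 4 (valence 4) → 0 H
  atom 15: O, bond orders sum to 2 (valence 2) → 0 H
  atom 16: C, bond orders sum to 1 (valence 4) → 3 H
Total hydrogens: 9.

9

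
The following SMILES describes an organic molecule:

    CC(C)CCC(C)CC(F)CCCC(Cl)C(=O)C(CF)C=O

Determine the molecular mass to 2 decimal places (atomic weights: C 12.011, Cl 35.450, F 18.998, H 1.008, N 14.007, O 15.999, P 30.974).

First, the molecular formula is C17H29ClF2O2 (counting implicit H from valence).
  C: 17 × 12.011 = 204.187
  Cl: 1 × 35.450 = 35.450
  F: 2 × 18.998 = 37.996
  H: 29 × 1.008 = 29.232
  O: 2 × 15.999 = 31.998
Sum: 17×12.011 + 1×35.450 + 2×18.998 + 29×1.008 + 2×15.999 = 338.863 → 338.86 g/mol.

338.86 g/mol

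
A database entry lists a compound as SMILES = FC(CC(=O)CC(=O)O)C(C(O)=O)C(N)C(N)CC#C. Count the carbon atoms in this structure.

Count every carbon token in the SMILES (each C, including those in ring-closure positions and inside branches).
Carbon count: 12.

12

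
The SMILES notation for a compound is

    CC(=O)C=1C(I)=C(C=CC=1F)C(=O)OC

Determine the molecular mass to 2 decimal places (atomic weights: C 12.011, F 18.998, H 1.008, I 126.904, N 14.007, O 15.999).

322.07 g/mol

First, the molecular formula is C10H8FIO3 (counting implicit H from valence).
  C: 10 × 12.011 = 120.110
  F: 1 × 18.998 = 18.998
  H: 8 × 1.008 = 8.064
  I: 1 × 126.904 = 126.904
  O: 3 × 15.999 = 47.997
Sum: 10×12.011 + 1×18.998 + 8×1.008 + 1×126.904 + 3×15.999 = 322.073 → 322.07 g/mol.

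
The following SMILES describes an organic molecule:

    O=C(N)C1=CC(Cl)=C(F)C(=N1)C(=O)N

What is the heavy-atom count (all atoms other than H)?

Every atom symbol written in the SMILES (organic subset) is one heavy atom; implicit H are not written.
Heavy atoms by element → C:7, Cl:1, F:1, N:3, O:2.
Total: 14.

14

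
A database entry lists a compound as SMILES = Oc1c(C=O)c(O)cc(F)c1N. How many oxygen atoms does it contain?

3

Scan the SMILES for O atoms (remember two-letter symbols like Cl and Br are single atoms).
Oxygen count: 3.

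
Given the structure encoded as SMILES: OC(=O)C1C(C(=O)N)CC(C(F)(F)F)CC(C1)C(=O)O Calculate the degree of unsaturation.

4

Degree of unsaturation = (number of rings) + (number of π bonds).
Ring closures in the SMILES: 1.
π bonds: 3 double bonds (each 1 DoU) → 3 DoU from unsaturation.
Total DoU = 1 + 3 = 4.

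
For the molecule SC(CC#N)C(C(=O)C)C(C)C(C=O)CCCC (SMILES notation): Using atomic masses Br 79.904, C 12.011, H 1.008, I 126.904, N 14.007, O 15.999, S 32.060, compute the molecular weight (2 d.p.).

269.40 g/mol

First, the molecular formula is C14H23NO2S (counting implicit H from valence).
  C: 14 × 12.011 = 168.154
  H: 23 × 1.008 = 23.184
  N: 1 × 14.007 = 14.007
  O: 2 × 15.999 = 31.998
  S: 1 × 32.060 = 32.060
Sum: 14×12.011 + 23×1.008 + 1×14.007 + 2×15.999 + 1×32.060 = 269.403 → 269.40 g/mol.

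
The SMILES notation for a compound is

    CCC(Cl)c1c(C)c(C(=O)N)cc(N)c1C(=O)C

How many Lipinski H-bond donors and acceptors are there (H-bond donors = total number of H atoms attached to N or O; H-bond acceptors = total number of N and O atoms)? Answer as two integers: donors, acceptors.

4, 4

Donors: find every N or O and count the H atoms it carries.
  atom 10 (O): bond orders sum to 2 → 0 H
  atom 11 (N): bond orders sum to 1 → 2 H
  atom 14 (N): bond orders sum to 1 → 2 H
  atom 17 (O): bond orders sum to 2 → 0 H
Lipinski HBD = 4.
Acceptors: N atoms = 2, O atoms = 2 → HBA = 4.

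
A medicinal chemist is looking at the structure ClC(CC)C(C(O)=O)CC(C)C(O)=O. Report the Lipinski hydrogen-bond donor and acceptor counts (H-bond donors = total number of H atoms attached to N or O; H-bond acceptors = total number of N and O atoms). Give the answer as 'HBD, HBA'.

2, 4

Donors: find every N or O and count the H atoms it carries.
  atom 7 (O): bond orders sum to 1 → 1 H
  atom 8 (O): bond orders sum to 2 → 0 H
  atom 13 (O): bond orders sum to 1 → 1 H
  atom 14 (O): bond orders sum to 2 → 0 H
Lipinski HBD = 2.
Acceptors: N atoms = 0, O atoms = 4 → HBA = 4.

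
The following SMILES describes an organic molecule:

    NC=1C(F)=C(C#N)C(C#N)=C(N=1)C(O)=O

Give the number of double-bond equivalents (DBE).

9

Degree of unsaturation = (number of rings) + (number of π bonds).
Ring closures in the SMILES: 1.
π bonds: 4 double bonds (each 1 DoU), 2 triple bonds (each 2 DoU) → 8 DoU from unsaturation.
Total DoU = 1 + 8 = 9.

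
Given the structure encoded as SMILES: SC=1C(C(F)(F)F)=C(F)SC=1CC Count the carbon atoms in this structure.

7

Count every carbon token in the SMILES (each C, including those in ring-closure positions and inside branches).
Carbon count: 7.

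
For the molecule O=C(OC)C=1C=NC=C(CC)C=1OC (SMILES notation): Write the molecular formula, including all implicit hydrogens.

C10H13NO3

Walk through each heavy atom and fill implicit hydrogens from standard valence (C 4, N 3, O 2, S 2, halogen 1):
  atom 1: O, bond orders sum to 2 (valence 2) → 0 H
  atom 2: C, bond orders sum to 4 (valence 4) → 0 H
  atom 3: O, bond orders sum to 2 (valence 2) → 0 H
  atom 4: C, bond orders sum to 1 (valence 4) → 3 H
  atom 5: C, bond orders sum to 4 (valence 4) → 0 H
  atom 6: C, bond orders sum to 3 (valence 4) → 1 H
  atom 7: N, bond orders sum to 3 (valence 3) → 0 H
  atom 8: C, bond orders sum to 3 (valence 4) → 1 H
  atom 9: C, bond orders sum to 4 (valence 4) → 0 H
  atom 10: C, bond orders sum to 2 (valence 4) → 2 H
  atom 11: C, bond orders sum to 1 (valence 4) → 3 H
  atom 12: C, bond orders sum to 4 (valence 4) → 0 H
  atom 13: O, bond orders sum to 2 (valence 2) → 0 H
  atom 14: C, bond orders sum to 1 (valence 4) → 3 H
Totals → C:10, H:13, N:1, O:3.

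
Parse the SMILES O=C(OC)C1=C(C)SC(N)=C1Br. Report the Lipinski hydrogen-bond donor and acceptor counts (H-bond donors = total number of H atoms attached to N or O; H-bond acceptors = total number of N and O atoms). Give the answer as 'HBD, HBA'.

Donors: find every N or O and count the H atoms it carries.
  atom 1 (O): bond orders sum to 2 → 0 H
  atom 3 (O): bond orders sum to 2 → 0 H
  atom 10 (N): bond orders sum to 1 → 2 H
Lipinski HBD = 2.
Acceptors: N atoms = 1, O atoms = 2 → HBA = 3.

2, 3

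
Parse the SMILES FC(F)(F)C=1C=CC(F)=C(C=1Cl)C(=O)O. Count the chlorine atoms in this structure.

1

Scan the SMILES for Cl atoms (remember two-letter symbols like Cl and Br are single atoms).
Chlorine count: 1.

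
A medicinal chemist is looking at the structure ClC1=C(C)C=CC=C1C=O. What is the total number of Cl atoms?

Scan the SMILES for Cl atoms (remember two-letter symbols like Cl and Br are single atoms).
Chlorine count: 1.

1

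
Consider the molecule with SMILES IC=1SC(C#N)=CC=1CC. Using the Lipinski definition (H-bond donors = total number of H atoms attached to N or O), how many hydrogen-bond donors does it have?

Donors: find every N or O and count the H atoms it carries.
  atom 6 (N): bond orders sum to 3 → 0 H
Lipinski HBD = 0.

0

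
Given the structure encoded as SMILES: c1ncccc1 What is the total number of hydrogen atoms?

5

Walk through each heavy atom and fill implicit hydrogens from standard valence (C 4, N 3, O 2, S 2, halogen 1); for lowercase aromatic atoms, an aromatic c carries 1 H when it has two neighbours and 0 H with three, and aromatic n carries 0 H:
  atom 1: aromatic c, 2 neighbours → 1 H
  atom 2: aromatic n, 2 neighbours → 0 H
  atom 3: aromatic c, 2 neighbours → 1 H
  atom 4: aromatic c, 2 neighbours → 1 H
  atom 5: aromatic c, 2 neighbours → 1 H
  atom 6: aromatic c, 2 neighbours → 1 H
Total hydrogens: 5.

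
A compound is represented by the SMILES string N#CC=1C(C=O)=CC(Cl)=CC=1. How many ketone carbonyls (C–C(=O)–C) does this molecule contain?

0

Scan the SMILES for the ketone motif — none present.
Groups that are present: 1 aldehyde, 1 nitrile.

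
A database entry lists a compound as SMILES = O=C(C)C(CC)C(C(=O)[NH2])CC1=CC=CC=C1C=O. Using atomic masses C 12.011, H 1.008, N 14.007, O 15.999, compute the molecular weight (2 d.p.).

261.32 g/mol

First, the molecular formula is C15H19NO3 (counting implicit H from valence).
  C: 15 × 12.011 = 180.165
  H: 19 × 1.008 = 19.152
  N: 1 × 14.007 = 14.007
  O: 3 × 15.999 = 47.997
Sum: 15×12.011 + 19×1.008 + 1×14.007 + 3×15.999 = 261.321 → 261.32 g/mol.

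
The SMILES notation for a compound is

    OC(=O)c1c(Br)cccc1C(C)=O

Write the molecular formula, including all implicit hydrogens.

C9H7BrO3

Walk through each heavy atom and fill implicit hydrogens from standard valence (C 4, N 3, O 2, S 2, halogen 1); for lowercase aromatic atoms, an aromatic c carries 1 H when it has two neighbours and 0 H with three, and aromatic n carries 0 H:
  atom 1: O, bond orders sum to 1 (valence 2) → 1 H
  atom 2: C, bond orders sum to 4 (valence 4) → 0 H
  atom 3: O, bond orders sum to 2 (valence 2) → 0 H
  atom 4: aromatic c, 3 neighbours → 0 H
  atom 5: aromatic c, 3 neighbours → 0 H
  atom 6: Br (halogen, monovalent) → 0 H
  atom 7: aromatic c, 2 neighbours → 1 H
  atom 8: aromatic c, 2 neighbours → 1 H
  atom 9: aromatic c, 2 neighbours → 1 H
  atom 10: aromatic c, 3 neighbours → 0 H
  atom 11: C, bond orders sum to 4 (valence 4) → 0 H
  atom 12: C, bond orders sum to 1 (valence 4) → 3 H
  atom 13: O, bond orders sum to 2 (valence 2) → 0 H
Totals → C:9, H:7, Br:1, O:3.
In Hill order: C9H7BrO3.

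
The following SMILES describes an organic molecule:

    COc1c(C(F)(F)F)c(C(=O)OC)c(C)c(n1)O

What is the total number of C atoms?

10

Count every carbon token in the SMILES (each C, including those in ring-closure positions and inside branches).
Carbon count: 10.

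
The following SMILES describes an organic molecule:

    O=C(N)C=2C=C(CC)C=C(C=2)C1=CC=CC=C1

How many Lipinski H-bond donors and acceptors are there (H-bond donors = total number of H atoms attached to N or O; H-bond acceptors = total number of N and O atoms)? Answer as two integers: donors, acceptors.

Donors: find every N or O and count the H atoms it carries.
  atom 1 (O): bond orders sum to 2 → 0 H
  atom 3 (N): bond orders sum to 1 → 2 H
Lipinski HBD = 2.
Acceptors: N atoms = 1, O atoms = 1 → HBA = 2.

2, 2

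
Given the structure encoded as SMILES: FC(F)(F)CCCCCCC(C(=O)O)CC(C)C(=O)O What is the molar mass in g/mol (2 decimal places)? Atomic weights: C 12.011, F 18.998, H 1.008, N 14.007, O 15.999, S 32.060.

First, the molecular formula is C13H21F3O4 (counting implicit H from valence).
  C: 13 × 12.011 = 156.143
  F: 3 × 18.998 = 56.994
  H: 21 × 1.008 = 21.168
  O: 4 × 15.999 = 63.996
Sum: 13×12.011 + 3×18.998 + 21×1.008 + 4×15.999 = 298.301 → 298.30 g/mol.

298.30 g/mol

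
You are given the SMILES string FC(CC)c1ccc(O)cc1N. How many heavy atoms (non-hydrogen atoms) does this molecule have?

Every atom symbol written in the SMILES (organic subset) is one heavy atom; implicit H are not written.
Heavy atoms by element → C:9, F:1, N:1, O:1.
Total: 12.

12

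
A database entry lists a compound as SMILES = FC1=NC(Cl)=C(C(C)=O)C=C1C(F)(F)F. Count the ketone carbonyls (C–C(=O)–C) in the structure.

1

The ketone motif appears at heavy-atom position 7 in the SMILES.
Ketone count: 1.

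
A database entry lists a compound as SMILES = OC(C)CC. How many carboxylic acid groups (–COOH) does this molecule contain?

Scan the SMILES for the carboxylic acid motif — none present.
Groups that are present: 1 hydroxyl.

0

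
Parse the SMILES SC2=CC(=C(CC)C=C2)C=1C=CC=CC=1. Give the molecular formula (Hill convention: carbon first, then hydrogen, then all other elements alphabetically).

C14H14S

Walk through each heavy atom and fill implicit hydrogens from standard valence (C 4, N 3, O 2, S 2, halogen 1):
  atom 1: S, bond orders sum to 1 (valence 2) → 1 H
  atom 2: C, bond orders sum to 4 (valence 4) → 0 H
  atom 3: C, bond orders sum to 3 (valence 4) → 1 H
  atom 4: C, bond orders sum to 4 (valence 4) → 0 H
  atom 5: C, bond orders sum to 4 (valence 4) → 0 H
  atom 6: C, bond orders sum to 2 (valence 4) → 2 H
  atom 7: C, bond orders sum to 1 (valence 4) → 3 H
  atom 8: C, bond orders sum to 3 (valence 4) → 1 H
  atom 9: C, bond orders sum to 3 (valence 4) → 1 H
  atom 10: C, bond orders sum to 4 (valence 4) → 0 H
  atom 11: C, bond orders sum to 3 (valence 4) → 1 H
  atom 12: C, bond orders sum to 3 (valence 4) → 1 H
  atom 13: C, bond orders sum to 3 (valence 4) → 1 H
  atom 14: C, bond orders sum to 3 (valence 4) → 1 H
  atom 15: C, bond orders sum to 3 (valence 4) → 1 H
Totals → C:14, H:14, S:1.
In Hill order: C14H14S.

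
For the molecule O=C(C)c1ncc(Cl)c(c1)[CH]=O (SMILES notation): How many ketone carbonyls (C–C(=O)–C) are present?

1

The ketone motif appears at heavy-atom position 2 in the SMILES.
Other groups present: 1 aldehyde.
Ketone count: 1.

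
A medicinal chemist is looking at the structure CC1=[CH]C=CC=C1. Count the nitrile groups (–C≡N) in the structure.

0

Scan the SMILES for the nitrile motif — none present.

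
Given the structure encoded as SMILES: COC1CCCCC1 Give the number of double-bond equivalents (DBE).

Molecular formula: C7H14O.
DoU = (2C + 2 + N − H − X) / 2, where X is the halogen count and O/S are ignored.
    = (2·7 + 2 + 0 − 14 − 0) / 2 = 2 / 2 = 1.

1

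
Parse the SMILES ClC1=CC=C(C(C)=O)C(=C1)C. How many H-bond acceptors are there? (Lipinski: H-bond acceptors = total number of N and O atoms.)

N atoms: 0; O atoms: 1.
Lipinski HBA = 0 + 1 = 1.

1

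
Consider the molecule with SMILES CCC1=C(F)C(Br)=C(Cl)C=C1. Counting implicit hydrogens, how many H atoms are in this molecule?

Walk through each heavy atom and fill implicit hydrogens from standard valence (C 4, N 3, O 2, S 2, halogen 1):
  atom 1: C, bond orders sum to 1 (valence 4) → 3 H
  atom 2: C, bond orders sum to 2 (valence 4) → 2 H
  atom 3: C, bond orders sum to 4 (valence 4) → 0 H
  atom 4: C, bond orders sum to 4 (valence 4) → 0 H
  atom 5: F (halogen, monovalent) → 0 H
  atom 6: C, bond orders sum to 4 (valence 4) → 0 H
  atom 7: Br (halogen, monovalent) → 0 H
  atom 8: C, bond orders sum to 4 (valence 4) → 0 H
  atom 9: Cl (halogen, monovalent) → 0 H
  atom 10: C, bond orders sum to 3 (valence 4) → 1 H
  atom 11: C, bond orders sum to 3 (valence 4) → 1 H
Total hydrogens: 7.

7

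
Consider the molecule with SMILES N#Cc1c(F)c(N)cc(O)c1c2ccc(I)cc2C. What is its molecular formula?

C14H10FIN2O

Walk through each heavy atom and fill implicit hydrogens from standard valence (C 4, N 3, O 2, S 2, halogen 1); for lowercase aromatic atoms, an aromatic c carries 1 H when it has two neighbours and 0 H with three, and aromatic n carries 0 H:
  atom 1: N, bond orders sum to 3 (valence 3) → 0 H
  atom 2: C, bond orders sum to 4 (valence 4) → 0 H
  atom 3: aromatic c, 3 neighbours → 0 H
  atom 4: aromatic c, 3 neighbours → 0 H
  atom 5: F (halogen, monovalent) → 0 H
  atom 6: aromatic c, 3 neighbours → 0 H
  atom 7: N, bond orders sum to 1 (valence 3) → 2 H
  atom 8: aromatic c, 2 neighbours → 1 H
  atom 9: aromatic c, 3 neighbours → 0 H
  atom 10: O, bond orders sum to 1 (valence 2) → 1 H
  atom 11: aromatic c, 3 neighbours → 0 H
  atom 12: aromatic c, 3 neighbours → 0 H
  atom 13: aromatic c, 2 neighbours → 1 H
  atom 14: aromatic c, 2 neighbours → 1 H
  atom 15: aromatic c, 3 neighbours → 0 H
  atom 16: I (halogen, monovalent) → 0 H
  atom 17: aromatic c, 2 neighbours → 1 H
  atom 18: aromatic c, 3 neighbours → 0 H
  atom 19: C, bond orders sum to 1 (valence 4) → 3 H
Totals → C:14, H:10, F:1, I:1, N:2, O:1.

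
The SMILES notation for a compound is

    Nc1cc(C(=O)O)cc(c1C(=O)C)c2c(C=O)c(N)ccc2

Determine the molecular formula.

Walk through each heavy atom and fill implicit hydrogens from standard valence (C 4, N 3, O 2, S 2, halogen 1); for lowercase aromatic atoms, an aromatic c carries 1 H when it has two neighbours and 0 H with three, and aromatic n carries 0 H:
  atom 1: N, bond orders sum to 1 (valence 3) → 2 H
  atom 2: aromatic c, 3 neighbours → 0 H
  atom 3: aromatic c, 2 neighbours → 1 H
  atom 4: aromatic c, 3 neighbours → 0 H
  atom 5: C, bond orders sum to 4 (valence 4) → 0 H
  atom 6: O, bond orders sum to 2 (valence 2) → 0 H
  atom 7: O, bond orders sum to 1 (valence 2) → 1 H
  atom 8: aromatic c, 2 neighbours → 1 H
  atom 9: aromatic c, 3 neighbours → 0 H
  atom 10: aromatic c, 3 neighbours → 0 H
  atom 11: C, bond orders sum to 4 (valence 4) → 0 H
  atom 12: O, bond orders sum to 2 (valence 2) → 0 H
  atom 13: C, bond orders sum to 1 (valence 4) → 3 H
  atom 14: aromatic c, 3 neighbours → 0 H
  atom 15: aromatic c, 3 neighbours → 0 H
  atom 16: C, bond orders sum to 3 (valence 4) → 1 H
  atom 17: O, bond orders sum to 2 (valence 2) → 0 H
  atom 18: aromatic c, 3 neighbours → 0 H
  atom 19: N, bond orders sum to 1 (valence 3) → 2 H
  atom 20: aromatic c, 2 neighbours → 1 H
  atom 21: aromatic c, 2 neighbours → 1 H
  atom 22: aromatic c, 2 neighbours → 1 H
Totals → C:16, H:14, N:2, O:4.
In Hill order: C16H14N2O4.

C16H14N2O4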